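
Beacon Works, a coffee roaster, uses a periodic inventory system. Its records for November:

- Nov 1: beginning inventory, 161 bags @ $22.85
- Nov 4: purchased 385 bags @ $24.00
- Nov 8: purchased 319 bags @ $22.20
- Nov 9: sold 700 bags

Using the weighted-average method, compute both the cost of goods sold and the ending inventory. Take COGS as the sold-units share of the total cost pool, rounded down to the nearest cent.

Nov 9, sell 700: 700/865 × $20,000.65 → $16,185.49
Ending inventory (cost pool remaining) = $3,815.16
Check: goods available $20,000.65 = COGS $16,185.49 + ending $3,815.16

COGS = $16,185.49; ending inventory = $3,815.16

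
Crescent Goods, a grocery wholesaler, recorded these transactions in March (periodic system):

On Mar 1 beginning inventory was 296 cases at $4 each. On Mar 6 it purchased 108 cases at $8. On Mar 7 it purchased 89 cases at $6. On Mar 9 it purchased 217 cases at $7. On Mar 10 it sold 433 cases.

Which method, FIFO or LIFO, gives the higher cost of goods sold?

LIFO

FIFO COGS: 296 @ $4 + 108 @ $8 + 29 @ $6 = $2,222
LIFO COGS: 217 @ $7 + 89 @ $6 + 108 @ $8 + 19 @ $4 = $2,993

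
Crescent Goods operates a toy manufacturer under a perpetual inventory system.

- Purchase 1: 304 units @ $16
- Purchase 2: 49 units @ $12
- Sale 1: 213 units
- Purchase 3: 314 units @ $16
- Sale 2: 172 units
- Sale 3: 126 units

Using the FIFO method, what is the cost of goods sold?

Sale 1 (213) [FIFO — oldest first]: 213 @ $16 = $3,408
Sale 2 (172) [FIFO — oldest first]: 91 @ $16 + 49 @ $12 + 32 @ $16 = $2,556
Sale 3 (126) [FIFO — oldest first]: 126 @ $16 = $2,016
Total COGS = $3,408 + $2,556 + $2,016 = $7,980
Ending inventory: 156 @ $16 = $2,496

COGS = $7,980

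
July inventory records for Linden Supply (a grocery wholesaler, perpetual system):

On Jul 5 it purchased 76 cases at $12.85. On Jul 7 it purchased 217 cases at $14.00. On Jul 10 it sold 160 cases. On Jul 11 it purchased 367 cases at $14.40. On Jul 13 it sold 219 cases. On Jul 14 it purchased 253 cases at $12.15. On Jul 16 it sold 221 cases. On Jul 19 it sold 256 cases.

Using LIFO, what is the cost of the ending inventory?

Jul 10, 160 sold [LIFO — newest first]: 160 @ $14.00 = $2,240.00
Jul 13, 219 sold [LIFO — newest first]: 219 @ $14.40 = $3,153.60
Jul 16, 221 sold [LIFO — newest first]: 221 @ $12.15 = $2,685.15
Jul 19, 256 sold [LIFO — newest first]: 32 @ $12.15 + 148 @ $14.40 + 57 @ $14.00 + 19 @ $12.85 = $3,562.15
Total COGS = $2,240.00 + $3,153.60 + $2,685.15 + $3,562.15 = $11,640.90
Ending inventory: 57 @ $12.85 = $732.45

Ending inventory = $732.45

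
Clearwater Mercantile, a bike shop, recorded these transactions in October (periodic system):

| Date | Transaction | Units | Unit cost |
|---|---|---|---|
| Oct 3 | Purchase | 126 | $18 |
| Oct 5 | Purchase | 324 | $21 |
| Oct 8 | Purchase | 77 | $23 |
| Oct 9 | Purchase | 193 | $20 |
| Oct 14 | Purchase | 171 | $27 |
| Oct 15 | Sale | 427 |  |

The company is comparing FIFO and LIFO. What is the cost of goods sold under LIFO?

FIFO COGS: 126 @ $18 + 301 @ $21 = $8,589
LIFO COGS: 171 @ $27 + 193 @ $20 + 63 @ $23 = $9,926

COGS = $9,926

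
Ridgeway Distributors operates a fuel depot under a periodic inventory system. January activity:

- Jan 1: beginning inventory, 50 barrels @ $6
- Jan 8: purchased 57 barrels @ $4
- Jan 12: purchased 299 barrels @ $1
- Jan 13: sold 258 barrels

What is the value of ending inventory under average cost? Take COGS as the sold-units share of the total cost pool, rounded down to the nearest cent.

Ending inventory = $301.47

Jan 13, sell 258: 258/406 × $827.00 → $525.53
Ending inventory (cost pool remaining) = $301.47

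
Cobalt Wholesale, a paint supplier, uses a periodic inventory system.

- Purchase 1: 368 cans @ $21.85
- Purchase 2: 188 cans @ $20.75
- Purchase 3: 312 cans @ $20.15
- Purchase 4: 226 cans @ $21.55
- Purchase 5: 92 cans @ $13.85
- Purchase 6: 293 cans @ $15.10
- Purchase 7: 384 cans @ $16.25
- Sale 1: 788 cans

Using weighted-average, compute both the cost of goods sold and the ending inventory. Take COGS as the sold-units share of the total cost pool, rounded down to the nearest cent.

COGS = $14,819.89; ending inventory = $20,217.51

Sale 1, sell 788: 788/1863 × $35,037.40 → $14,819.89
Ending inventory (cost pool remaining) = $20,217.51
Check: goods available $35,037.40 = COGS $14,819.89 + ending $20,217.51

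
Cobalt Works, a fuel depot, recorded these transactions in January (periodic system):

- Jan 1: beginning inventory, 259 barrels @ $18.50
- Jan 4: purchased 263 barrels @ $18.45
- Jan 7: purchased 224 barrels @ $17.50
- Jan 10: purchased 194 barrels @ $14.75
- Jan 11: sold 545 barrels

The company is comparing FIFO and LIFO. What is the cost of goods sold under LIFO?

COGS = $9,124.65

FIFO COGS: 259 @ $18.50 + 263 @ $18.45 + 23 @ $17.50 = $10,046.35
LIFO COGS: 194 @ $14.75 + 224 @ $17.50 + 127 @ $18.45 = $9,124.65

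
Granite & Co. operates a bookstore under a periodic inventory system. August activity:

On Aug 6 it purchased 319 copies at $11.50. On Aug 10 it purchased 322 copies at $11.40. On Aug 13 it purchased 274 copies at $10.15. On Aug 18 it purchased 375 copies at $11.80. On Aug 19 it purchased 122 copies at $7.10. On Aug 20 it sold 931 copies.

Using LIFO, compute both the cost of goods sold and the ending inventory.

Aug 20, 931 sold [LIFO — newest first]: 122 @ $7.10 + 375 @ $11.80 + 274 @ $10.15 + 160 @ $11.40 = $9,896.30
Ending inventory: 319 @ $11.50 + 162 @ $11.40 = $5,515.30

COGS = $9,896.30; ending inventory = $5,515.30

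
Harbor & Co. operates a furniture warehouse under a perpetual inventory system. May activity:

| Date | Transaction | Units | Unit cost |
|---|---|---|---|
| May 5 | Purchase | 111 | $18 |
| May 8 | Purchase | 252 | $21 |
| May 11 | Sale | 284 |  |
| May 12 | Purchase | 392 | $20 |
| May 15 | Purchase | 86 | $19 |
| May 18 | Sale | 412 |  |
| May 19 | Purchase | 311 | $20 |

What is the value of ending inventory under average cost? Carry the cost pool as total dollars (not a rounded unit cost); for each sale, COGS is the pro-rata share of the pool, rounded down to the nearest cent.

Ending inventory = $9,099.32

After May 5: 111 on hand, pool $1,998.00 (≈ $18.0000 each)
After May 8: 363 on hand, pool $7,290.00 (≈ $20.0826 each)
May 11, sell 284: 284/363 × $7,290.00 → $5,703.47
After May 12: 471 on hand, pool $9,426.53 (≈ $20.0139 each)
After May 15: 557 on hand, pool $11,060.53 (≈ $19.8573 each)
May 18, sell 412: 412/557 × $11,060.53 → $8,181.21
After May 19: 456 on hand, pool $9,099.32 (≈ $19.9546 each)
Total COGS = $5,703.47 + $8,181.21 = $13,884.68
Ending inventory (cost pool remaining) = $9,099.32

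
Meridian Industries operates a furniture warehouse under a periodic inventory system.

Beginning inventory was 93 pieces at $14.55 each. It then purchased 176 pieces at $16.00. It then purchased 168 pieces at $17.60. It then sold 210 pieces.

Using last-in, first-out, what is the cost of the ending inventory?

Sale 1 (210) [LIFO — newest first]: 168 @ $17.60 + 42 @ $16.00 = $3,628.80
Ending inventory: 93 @ $14.55 + 134 @ $16.00 = $3,497.15
Check: goods available $7,125.95 = COGS $3,628.80 + ending $3,497.15

Ending inventory = $3,497.15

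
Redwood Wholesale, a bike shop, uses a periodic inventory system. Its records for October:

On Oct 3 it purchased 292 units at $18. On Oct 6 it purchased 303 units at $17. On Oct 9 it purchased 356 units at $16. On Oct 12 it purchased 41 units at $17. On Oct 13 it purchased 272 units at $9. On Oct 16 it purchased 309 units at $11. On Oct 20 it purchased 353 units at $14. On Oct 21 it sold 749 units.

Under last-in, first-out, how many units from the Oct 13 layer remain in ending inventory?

Oct 21, 749 sold [LIFO — newest first]: 353 @ $14 + 309 @ $11 + 87 @ $9 = $9,124
Ending inventory: 292 @ $18 + 303 @ $17 + 356 @ $16 + 41 @ $17 + 185 @ $9 = $18,465

185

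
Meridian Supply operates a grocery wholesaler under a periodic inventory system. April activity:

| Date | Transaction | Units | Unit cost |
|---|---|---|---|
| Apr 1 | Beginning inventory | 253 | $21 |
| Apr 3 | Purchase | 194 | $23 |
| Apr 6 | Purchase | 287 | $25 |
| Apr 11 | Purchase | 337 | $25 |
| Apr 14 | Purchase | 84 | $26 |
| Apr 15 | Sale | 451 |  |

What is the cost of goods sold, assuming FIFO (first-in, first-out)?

Apr 15, 451 sold [FIFO — oldest first]: 253 @ $21 + 194 @ $23 + 4 @ $25 = $9,875
Ending inventory: 283 @ $25 + 337 @ $25 + 84 @ $26 = $17,684

COGS = $9,875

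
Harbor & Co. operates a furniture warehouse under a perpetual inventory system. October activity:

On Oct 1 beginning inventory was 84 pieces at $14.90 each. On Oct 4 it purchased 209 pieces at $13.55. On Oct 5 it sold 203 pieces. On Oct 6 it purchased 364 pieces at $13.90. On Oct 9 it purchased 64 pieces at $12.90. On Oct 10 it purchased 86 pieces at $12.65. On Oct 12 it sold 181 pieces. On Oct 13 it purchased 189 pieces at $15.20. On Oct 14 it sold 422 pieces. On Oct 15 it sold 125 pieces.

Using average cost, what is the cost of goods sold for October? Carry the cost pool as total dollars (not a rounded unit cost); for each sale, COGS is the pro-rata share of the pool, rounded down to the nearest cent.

COGS = $13,012.36

After Oct 1: 84 on hand, pool $1,251.60 (≈ $14.9000 each)
After Oct 4: 293 on hand, pool $4,083.55 (≈ $13.9370 each)
Oct 5, sell 203: 203/293 × $4,083.55 → $2,829.21
After Oct 6: 454 on hand, pool $6,313.94 (≈ $13.9074 each)
After Oct 9: 518 on hand, pool $7,139.54 (≈ $13.7829 each)
After Oct 10: 604 on hand, pool $8,227.44 (≈ $13.6216 each)
Oct 12, sell 181: 181/604 × $8,227.44 → $2,465.50
After Oct 13: 612 on hand, pool $8,634.74 (≈ $14.1091 each)
Oct 14, sell 422: 422/612 × $8,634.74 → $5,954.02
Oct 15, sell 125: 125/190 × $2,680.72 → $1,763.63
Total COGS = $2,829.21 + $2,465.50 + $5,954.02 + $1,763.63 = $13,012.36
Ending inventory (cost pool remaining) = $917.09
Check: goods available $13,929.45 = COGS $13,012.36 + ending $917.09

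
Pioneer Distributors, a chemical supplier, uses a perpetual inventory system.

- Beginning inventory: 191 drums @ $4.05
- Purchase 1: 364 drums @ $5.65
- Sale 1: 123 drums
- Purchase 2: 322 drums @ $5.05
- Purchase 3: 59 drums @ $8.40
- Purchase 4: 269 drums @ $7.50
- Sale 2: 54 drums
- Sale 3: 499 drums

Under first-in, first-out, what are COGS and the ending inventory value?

COGS = $3,441.20; ending inventory = $3,528.15

Sale 1 (123) [FIFO — oldest first]: 123 @ $4.05 = $498.15
Sale 2 (54) [FIFO — oldest first]: 54 @ $4.05 = $218.70
Sale 3 (499) [FIFO — oldest first]: 14 @ $4.05 + 364 @ $5.65 + 121 @ $5.05 = $2,724.35
Total COGS = $498.15 + $218.70 + $2,724.35 = $3,441.20
Ending inventory: 201 @ $5.05 + 59 @ $8.40 + 269 @ $7.50 = $3,528.15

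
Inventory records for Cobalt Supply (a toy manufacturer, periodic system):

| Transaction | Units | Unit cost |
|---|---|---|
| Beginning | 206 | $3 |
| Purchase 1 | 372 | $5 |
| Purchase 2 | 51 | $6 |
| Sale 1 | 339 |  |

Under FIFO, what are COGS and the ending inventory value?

COGS = $1,283; ending inventory = $1,501

Sale 1 (339) [FIFO — oldest first]: 206 @ $3 + 133 @ $5 = $1,283
Ending inventory: 239 @ $5 + 51 @ $6 = $1,501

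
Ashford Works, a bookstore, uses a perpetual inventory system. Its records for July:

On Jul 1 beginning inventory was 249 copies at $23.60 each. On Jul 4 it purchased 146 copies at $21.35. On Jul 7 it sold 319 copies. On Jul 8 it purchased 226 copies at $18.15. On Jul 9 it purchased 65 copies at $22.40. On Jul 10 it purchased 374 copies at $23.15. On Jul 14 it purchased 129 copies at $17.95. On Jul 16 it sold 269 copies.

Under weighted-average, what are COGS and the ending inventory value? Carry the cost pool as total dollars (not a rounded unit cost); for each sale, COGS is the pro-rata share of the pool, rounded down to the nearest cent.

COGS = $12,909.61; ending inventory = $12,615.44

After Jul 1: 249 on hand, pool $5,876.40 (≈ $23.6000 each)
After Jul 4: 395 on hand, pool $8,993.50 (≈ $22.7684 each)
Jul 7, sell 319: 319/395 × $8,993.50 → $7,263.10
After Jul 8: 302 on hand, pool $5,832.30 (≈ $19.3123 each)
After Jul 9: 367 on hand, pool $7,288.30 (≈ $19.8591 each)
After Jul 10: 741 on hand, pool $15,946.40 (≈ $21.5201 each)
After Jul 14: 870 on hand, pool $18,261.95 (≈ $20.9907 each)
Jul 16, sell 269: 269/870 × $18,261.95 → $5,646.51
Total COGS = $7,263.10 + $5,646.51 = $12,909.61
Ending inventory (cost pool remaining) = $12,615.44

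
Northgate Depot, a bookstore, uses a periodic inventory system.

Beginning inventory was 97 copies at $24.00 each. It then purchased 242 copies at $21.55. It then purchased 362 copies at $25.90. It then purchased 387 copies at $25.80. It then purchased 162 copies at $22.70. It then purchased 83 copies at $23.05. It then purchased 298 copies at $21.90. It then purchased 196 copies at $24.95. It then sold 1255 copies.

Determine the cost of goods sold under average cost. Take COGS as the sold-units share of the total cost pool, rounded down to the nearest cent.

COGS = $30,162.89

Sale 1, sell 1255: 1255/1827 × $43,910.45 → $30,162.89
Ending inventory (cost pool remaining) = $13,747.56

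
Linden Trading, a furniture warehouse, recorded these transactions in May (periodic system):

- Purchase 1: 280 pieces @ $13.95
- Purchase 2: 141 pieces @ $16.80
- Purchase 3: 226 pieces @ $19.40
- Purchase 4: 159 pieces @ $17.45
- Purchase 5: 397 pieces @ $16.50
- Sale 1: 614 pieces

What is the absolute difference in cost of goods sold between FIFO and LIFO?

$431.25

FIFO COGS: 280 @ $13.95 + 141 @ $16.80 + 193 @ $19.40 = $10,019.00
LIFO COGS: 397 @ $16.50 + 159 @ $17.45 + 58 @ $19.40 = $10,450.25
Difference = |$10,019.00 − $10,450.25| = $431.25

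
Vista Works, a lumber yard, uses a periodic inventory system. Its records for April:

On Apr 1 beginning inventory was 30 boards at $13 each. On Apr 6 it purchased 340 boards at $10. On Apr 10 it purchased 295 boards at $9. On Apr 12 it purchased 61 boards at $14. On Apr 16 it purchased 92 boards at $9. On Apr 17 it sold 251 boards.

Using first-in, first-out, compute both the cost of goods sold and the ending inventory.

Apr 17, 251 sold [FIFO — oldest first]: 30 @ $13 + 221 @ $10 = $2,600
Ending inventory: 119 @ $10 + 295 @ $9 + 61 @ $14 + 92 @ $9 = $5,527

COGS = $2,600; ending inventory = $5,527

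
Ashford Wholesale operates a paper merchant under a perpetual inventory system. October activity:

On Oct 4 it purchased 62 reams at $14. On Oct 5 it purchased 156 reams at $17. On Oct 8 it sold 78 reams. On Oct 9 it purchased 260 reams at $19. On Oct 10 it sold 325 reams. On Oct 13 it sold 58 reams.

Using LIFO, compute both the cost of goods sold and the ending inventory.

Oct 8, 78 sold [LIFO — newest first]: 78 @ $17 = $1,326
Oct 10, 325 sold [LIFO — newest first]: 260 @ $19 + 65 @ $17 = $6,045
Oct 13, 58 sold [LIFO — newest first]: 13 @ $17 + 45 @ $14 = $851
Total COGS = $1,326 + $6,045 + $851 = $8,222
Ending inventory: 17 @ $14 = $238
Check: goods available $8,460 = COGS $8,222 + ending $238

COGS = $8,222; ending inventory = $238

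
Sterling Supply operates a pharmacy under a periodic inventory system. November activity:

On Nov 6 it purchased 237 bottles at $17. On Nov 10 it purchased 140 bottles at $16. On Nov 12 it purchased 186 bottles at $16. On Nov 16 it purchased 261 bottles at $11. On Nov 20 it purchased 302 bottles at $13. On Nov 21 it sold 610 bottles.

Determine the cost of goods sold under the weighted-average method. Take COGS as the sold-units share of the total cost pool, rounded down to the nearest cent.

COGS = $8,690.60

Nov 21, sell 610: 610/1126 × $16,042.00 → $8,690.60
Ending inventory (cost pool remaining) = $7,351.40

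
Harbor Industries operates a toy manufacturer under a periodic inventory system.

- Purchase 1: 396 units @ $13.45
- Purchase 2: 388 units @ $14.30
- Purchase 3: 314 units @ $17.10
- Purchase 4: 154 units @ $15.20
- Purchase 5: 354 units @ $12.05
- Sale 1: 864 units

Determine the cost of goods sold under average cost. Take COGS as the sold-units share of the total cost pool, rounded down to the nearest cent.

Sale 1, sell 864: 864/1606 × $22,850.50 → $12,293.17
Ending inventory (cost pool remaining) = $10,557.33
Check: goods available $22,850.50 = COGS $12,293.17 + ending $10,557.33

COGS = $12,293.17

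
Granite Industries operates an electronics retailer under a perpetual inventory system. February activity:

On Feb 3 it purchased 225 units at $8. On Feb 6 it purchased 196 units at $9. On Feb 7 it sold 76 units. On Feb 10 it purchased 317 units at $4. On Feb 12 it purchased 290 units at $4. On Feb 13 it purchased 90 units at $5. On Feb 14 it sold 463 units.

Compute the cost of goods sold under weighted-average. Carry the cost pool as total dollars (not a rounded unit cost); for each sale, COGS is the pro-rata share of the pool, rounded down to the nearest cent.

COGS = $3,219.92

After Feb 3: 225 on hand, pool $1,800.00 (≈ $8.0000 each)
After Feb 6: 421 on hand, pool $3,564.00 (≈ $8.4656 each)
Feb 7, sell 76: 76/421 × $3,564.00 → $643.38
After Feb 10: 662 on hand, pool $4,188.62 (≈ $6.3272 each)
After Feb 12: 952 on hand, pool $5,348.62 (≈ $5.6183 each)
After Feb 13: 1042 on hand, pool $5,798.62 (≈ $5.5649 each)
Feb 14, sell 463: 463/1042 × $5,798.62 → $2,576.54
Total COGS = $643.38 + $2,576.54 = $3,219.92
Ending inventory (cost pool remaining) = $3,222.08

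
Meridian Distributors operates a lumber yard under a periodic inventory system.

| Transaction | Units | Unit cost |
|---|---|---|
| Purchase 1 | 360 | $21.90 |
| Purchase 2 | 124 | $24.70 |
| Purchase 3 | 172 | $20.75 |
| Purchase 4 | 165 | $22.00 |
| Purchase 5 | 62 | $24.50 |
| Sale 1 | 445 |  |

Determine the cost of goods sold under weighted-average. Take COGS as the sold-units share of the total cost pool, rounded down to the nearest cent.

Sale 1, sell 445: 445/883 × $19,664.80 → $9,910.34
Ending inventory (cost pool remaining) = $9,754.46
Check: goods available $19,664.80 = COGS $9,910.34 + ending $9,754.46

COGS = $9,910.34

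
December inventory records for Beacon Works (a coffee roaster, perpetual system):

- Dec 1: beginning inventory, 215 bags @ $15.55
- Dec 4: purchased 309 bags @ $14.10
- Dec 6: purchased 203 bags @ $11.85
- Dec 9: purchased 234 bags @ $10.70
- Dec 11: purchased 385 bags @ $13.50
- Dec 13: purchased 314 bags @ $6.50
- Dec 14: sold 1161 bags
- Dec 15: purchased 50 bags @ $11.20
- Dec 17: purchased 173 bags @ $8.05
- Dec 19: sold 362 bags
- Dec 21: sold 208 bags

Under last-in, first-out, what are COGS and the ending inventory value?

COGS = $19,437.05; ending inventory = $2,363.60

Dec 14, 1161 sold [LIFO — newest first]: 314 @ $6.50 + 385 @ $13.50 + 234 @ $10.70 + 203 @ $11.85 + 25 @ $14.10 = $12,500.35
Dec 19, 362 sold [LIFO — newest first]: 173 @ $8.05 + 50 @ $11.20 + 139 @ $14.10 = $3,912.55
Dec 21, 208 sold [LIFO — newest first]: 145 @ $14.10 + 63 @ $15.55 = $3,024.15
Total COGS = $12,500.35 + $3,912.55 + $3,024.15 = $19,437.05
Ending inventory: 152 @ $15.55 = $2,363.60
Check: goods available $21,800.65 = COGS $19,437.05 + ending $2,363.60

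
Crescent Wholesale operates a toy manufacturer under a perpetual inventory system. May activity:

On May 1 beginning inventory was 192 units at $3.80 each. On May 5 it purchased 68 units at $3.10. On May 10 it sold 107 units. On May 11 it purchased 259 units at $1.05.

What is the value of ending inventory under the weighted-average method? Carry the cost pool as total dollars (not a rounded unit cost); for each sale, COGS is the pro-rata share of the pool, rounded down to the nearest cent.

After May 1: 192 on hand, pool $729.60 (≈ $3.8000 each)
After May 5: 260 on hand, pool $940.40 (≈ $3.6169 each)
May 10, sell 107: 107/260 × $940.40 → $387.01
After May 11: 412 on hand, pool $825.34 (≈ $2.0033 each)
Ending inventory (cost pool remaining) = $825.34
Check: goods available $1,212.35 = COGS $387.01 + ending $825.34

Ending inventory = $825.34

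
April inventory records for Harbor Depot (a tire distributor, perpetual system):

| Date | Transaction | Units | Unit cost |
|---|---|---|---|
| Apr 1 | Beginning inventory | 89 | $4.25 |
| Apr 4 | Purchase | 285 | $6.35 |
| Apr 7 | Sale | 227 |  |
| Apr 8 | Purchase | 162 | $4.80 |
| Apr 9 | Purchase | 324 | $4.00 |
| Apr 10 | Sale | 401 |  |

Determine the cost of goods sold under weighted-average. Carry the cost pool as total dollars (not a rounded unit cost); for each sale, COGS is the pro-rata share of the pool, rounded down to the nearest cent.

After Apr 1: 89 on hand, pool $378.25 (≈ $4.2500 each)
After Apr 4: 374 on hand, pool $2,188.00 (≈ $5.8503 each)
Apr 7, sell 227: 227/374 × $2,188.00 → $1,328.01
After Apr 8: 309 on hand, pool $1,637.59 (≈ $5.2996 each)
After Apr 9: 633 on hand, pool $2,933.59 (≈ $4.6344 each)
Apr 10, sell 401: 401/633 × $2,933.59 → $1,858.40
Total COGS = $1,328.01 + $1,858.40 = $3,186.41
Ending inventory (cost pool remaining) = $1,075.19

COGS = $3,186.41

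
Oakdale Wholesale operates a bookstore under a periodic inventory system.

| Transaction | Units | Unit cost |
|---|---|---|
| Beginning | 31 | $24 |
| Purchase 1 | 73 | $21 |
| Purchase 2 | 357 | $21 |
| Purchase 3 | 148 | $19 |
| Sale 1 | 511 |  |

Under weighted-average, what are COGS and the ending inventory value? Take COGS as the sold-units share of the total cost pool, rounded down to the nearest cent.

Sale 1, sell 511: 511/609 × $12,586.00 → $10,560.66
Ending inventory (cost pool remaining) = $2,025.34

COGS = $10,560.66; ending inventory = $2,025.34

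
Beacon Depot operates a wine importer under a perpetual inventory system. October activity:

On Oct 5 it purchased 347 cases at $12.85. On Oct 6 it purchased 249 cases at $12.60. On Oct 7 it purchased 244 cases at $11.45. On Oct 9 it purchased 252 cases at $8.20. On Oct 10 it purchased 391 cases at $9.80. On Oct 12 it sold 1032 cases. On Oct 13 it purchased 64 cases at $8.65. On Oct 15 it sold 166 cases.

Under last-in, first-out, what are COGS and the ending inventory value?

Oct 12, 1032 sold [LIFO — newest first]: 391 @ $9.80 + 252 @ $8.20 + 244 @ $11.45 + 145 @ $12.60 = $10,519.00
Oct 15, 166 sold [LIFO — newest first]: 64 @ $8.65 + 102 @ $12.60 = $1,838.80
Total COGS = $10,519.00 + $1,838.80 = $12,357.80
Ending inventory: 347 @ $12.85 + 2 @ $12.60 = $4,484.15

COGS = $12,357.80; ending inventory = $4,484.15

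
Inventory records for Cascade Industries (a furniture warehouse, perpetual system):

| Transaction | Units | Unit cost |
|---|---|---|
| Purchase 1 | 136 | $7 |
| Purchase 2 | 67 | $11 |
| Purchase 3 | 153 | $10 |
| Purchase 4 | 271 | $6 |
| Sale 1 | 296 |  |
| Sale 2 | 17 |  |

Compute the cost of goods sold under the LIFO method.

Sale 1 (296) [LIFO — newest first]: 271 @ $6 + 25 @ $10 = $1,876
Sale 2 (17) [LIFO — newest first]: 17 @ $10 = $170
Total COGS = $1,876 + $170 = $2,046
Ending inventory: 136 @ $7 + 67 @ $11 + 111 @ $10 = $2,799

COGS = $2,046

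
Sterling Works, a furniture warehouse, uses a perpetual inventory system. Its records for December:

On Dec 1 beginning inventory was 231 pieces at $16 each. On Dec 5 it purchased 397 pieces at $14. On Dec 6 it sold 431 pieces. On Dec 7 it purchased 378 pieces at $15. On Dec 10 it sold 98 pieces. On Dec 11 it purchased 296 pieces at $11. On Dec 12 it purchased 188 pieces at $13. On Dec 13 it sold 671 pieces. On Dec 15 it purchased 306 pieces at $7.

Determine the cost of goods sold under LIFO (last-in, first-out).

Dec 6, 431 sold [LIFO — newest first]: 397 @ $14 + 34 @ $16 = $6,102
Dec 10, 98 sold [LIFO — newest first]: 98 @ $15 = $1,470
Dec 13, 671 sold [LIFO — newest first]: 188 @ $13 + 296 @ $11 + 187 @ $15 = $8,505
Total COGS = $6,102 + $1,470 + $8,505 = $16,077
Ending inventory: 197 @ $16 + 93 @ $15 + 306 @ $7 = $6,689
Check: goods available $22,766 = COGS $16,077 + ending $6,689

COGS = $16,077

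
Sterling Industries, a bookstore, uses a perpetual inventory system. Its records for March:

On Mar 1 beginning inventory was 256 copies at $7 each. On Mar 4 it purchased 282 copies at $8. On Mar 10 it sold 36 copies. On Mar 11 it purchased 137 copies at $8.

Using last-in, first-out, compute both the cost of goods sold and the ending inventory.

COGS = $288; ending inventory = $4,856

Mar 10, 36 sold [LIFO — newest first]: 36 @ $8 = $288
Ending inventory: 256 @ $7 + 246 @ $8 + 137 @ $8 = $4,856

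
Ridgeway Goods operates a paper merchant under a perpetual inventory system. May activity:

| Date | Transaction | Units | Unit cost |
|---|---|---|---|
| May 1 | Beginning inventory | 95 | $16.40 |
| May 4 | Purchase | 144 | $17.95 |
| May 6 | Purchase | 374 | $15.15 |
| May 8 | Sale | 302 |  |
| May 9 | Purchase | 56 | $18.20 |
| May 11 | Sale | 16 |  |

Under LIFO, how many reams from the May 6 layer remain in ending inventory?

72

May 8, 302 sold [LIFO — newest first]: 302 @ $15.15 = $4,575.30
May 11, 16 sold [LIFO — newest first]: 16 @ $18.20 = $291.20
Total COGS = $4,575.30 + $291.20 = $4,866.50
Ending inventory: 95 @ $16.40 + 144 @ $17.95 + 72 @ $15.15 + 40 @ $18.20 = $5,961.60
Check: goods available $10,828.10 = COGS $4,866.50 + ending $5,961.60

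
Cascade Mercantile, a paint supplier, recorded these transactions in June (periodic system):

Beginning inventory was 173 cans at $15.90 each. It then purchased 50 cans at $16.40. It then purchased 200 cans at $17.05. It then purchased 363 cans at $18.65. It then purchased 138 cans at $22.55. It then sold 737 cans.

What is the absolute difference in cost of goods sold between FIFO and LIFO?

FIFO COGS: 173 @ $15.90 + 50 @ $16.40 + 200 @ $17.05 + 314 @ $18.65 = $12,836.80
LIFO COGS: 138 @ $22.55 + 363 @ $18.65 + 200 @ $17.05 + 36 @ $16.40 = $13,882.25
Difference = |$12,836.80 − $13,882.25| = $1,045.45

$1,045.45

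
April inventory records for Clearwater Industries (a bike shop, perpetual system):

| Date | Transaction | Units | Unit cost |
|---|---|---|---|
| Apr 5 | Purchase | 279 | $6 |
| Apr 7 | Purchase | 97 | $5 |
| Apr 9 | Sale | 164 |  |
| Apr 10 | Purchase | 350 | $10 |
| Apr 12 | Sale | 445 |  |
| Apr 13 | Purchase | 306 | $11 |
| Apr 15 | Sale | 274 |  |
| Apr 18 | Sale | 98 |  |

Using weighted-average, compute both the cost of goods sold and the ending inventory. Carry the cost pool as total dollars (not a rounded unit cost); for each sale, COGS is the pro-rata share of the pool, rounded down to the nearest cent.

COGS = $8,500.76; ending inventory = $524.24

After Apr 5: 279 on hand, pool $1,674.00 (≈ $6.0000 each)
After Apr 7: 376 on hand, pool $2,159.00 (≈ $5.7420 each)
Apr 9, sell 164: 164/376 × $2,159.00 → $941.69
After Apr 10: 562 on hand, pool $4,717.31 (≈ $8.3938 each)
Apr 12, sell 445: 445/562 × $4,717.31 → $3,735.23
After Apr 13: 423 on hand, pool $4,348.08 (≈ $10.2791 each)
Apr 15, sell 274: 274/423 × $4,348.08 → $2,816.48
Apr 18, sell 98: 98/149 × $1,531.60 → $1,007.36
Total COGS = $941.69 + $3,735.23 + $2,816.48 + $1,007.36 = $8,500.76
Ending inventory (cost pool remaining) = $524.24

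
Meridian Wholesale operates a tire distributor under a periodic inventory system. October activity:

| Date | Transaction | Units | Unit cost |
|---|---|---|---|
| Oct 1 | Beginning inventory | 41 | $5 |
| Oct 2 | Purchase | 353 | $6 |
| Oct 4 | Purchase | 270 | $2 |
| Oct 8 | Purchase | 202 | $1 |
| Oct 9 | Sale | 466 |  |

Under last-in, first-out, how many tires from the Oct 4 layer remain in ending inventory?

Oct 9, 466 sold [LIFO — newest first]: 202 @ $1 + 264 @ $2 = $730
Ending inventory: 41 @ $5 + 353 @ $6 + 6 @ $2 = $2,335

6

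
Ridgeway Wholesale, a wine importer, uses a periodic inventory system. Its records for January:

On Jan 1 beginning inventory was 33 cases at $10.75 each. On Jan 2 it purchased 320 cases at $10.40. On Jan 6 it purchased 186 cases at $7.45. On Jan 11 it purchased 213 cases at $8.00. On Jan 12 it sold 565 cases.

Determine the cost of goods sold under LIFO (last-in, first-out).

Jan 12, 565 sold [LIFO — newest first]: 213 @ $8.00 + 186 @ $7.45 + 166 @ $10.40 = $4,816.10
Ending inventory: 33 @ $10.75 + 154 @ $10.40 = $1,956.35

COGS = $4,816.10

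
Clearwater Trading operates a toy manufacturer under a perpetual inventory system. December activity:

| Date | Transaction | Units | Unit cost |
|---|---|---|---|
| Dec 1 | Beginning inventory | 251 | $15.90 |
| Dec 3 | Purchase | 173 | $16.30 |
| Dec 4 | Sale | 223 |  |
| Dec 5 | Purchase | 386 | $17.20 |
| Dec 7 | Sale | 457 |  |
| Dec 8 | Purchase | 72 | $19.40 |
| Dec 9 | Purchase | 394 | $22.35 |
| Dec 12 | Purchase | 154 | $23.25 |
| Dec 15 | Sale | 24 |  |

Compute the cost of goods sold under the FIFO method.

Dec 4, 223 sold [FIFO — oldest first]: 223 @ $15.90 = $3,545.70
Dec 7, 457 sold [FIFO — oldest first]: 28 @ $15.90 + 173 @ $16.30 + 256 @ $17.20 = $7,668.30
Dec 15, 24 sold [FIFO — oldest first]: 24 @ $17.20 = $412.80
Total COGS = $3,545.70 + $7,668.30 + $412.80 = $11,626.80
Ending inventory: 106 @ $17.20 + 72 @ $19.40 + 394 @ $22.35 + 154 @ $23.25 = $15,606.40

COGS = $11,626.80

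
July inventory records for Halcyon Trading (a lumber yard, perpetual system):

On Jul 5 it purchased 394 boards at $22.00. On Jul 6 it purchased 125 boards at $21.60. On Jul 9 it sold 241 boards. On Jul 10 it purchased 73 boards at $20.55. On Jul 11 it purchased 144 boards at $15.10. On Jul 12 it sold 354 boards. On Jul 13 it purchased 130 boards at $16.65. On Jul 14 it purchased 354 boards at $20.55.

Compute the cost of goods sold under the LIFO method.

COGS = $11,940.55

Jul 9, 241 sold [LIFO — newest first]: 125 @ $21.60 + 116 @ $22.00 = $5,252.00
Jul 12, 354 sold [LIFO — newest first]: 144 @ $15.10 + 73 @ $20.55 + 137 @ $22.00 = $6,688.55
Total COGS = $5,252.00 + $6,688.55 = $11,940.55
Ending inventory: 141 @ $22.00 + 130 @ $16.65 + 354 @ $20.55 = $12,541.20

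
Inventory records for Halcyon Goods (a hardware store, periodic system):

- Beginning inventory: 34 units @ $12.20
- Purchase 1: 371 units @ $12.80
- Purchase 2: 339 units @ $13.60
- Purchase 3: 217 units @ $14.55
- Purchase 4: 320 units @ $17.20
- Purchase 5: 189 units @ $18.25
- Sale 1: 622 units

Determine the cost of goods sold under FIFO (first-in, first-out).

COGS = $8,114.80

Sale 1 (622) [FIFO — oldest first]: 34 @ $12.20 + 371 @ $12.80 + 217 @ $13.60 = $8,114.80
Ending inventory: 122 @ $13.60 + 217 @ $14.55 + 320 @ $17.20 + 189 @ $18.25 = $13,769.80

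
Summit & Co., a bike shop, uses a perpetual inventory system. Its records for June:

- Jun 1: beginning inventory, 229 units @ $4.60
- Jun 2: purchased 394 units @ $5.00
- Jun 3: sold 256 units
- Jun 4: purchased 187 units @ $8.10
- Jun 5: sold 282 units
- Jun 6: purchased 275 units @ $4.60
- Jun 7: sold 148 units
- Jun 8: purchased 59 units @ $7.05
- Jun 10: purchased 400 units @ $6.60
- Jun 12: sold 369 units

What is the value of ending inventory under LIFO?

Ending inventory = $2,473.15

Jun 3, 256 sold [LIFO — newest first]: 256 @ $5.00 = $1,280.00
Jun 5, 282 sold [LIFO — newest first]: 187 @ $8.10 + 95 @ $5.00 = $1,989.70
Jun 7, 148 sold [LIFO — newest first]: 148 @ $4.60 = $680.80
Jun 12, 369 sold [LIFO — newest first]: 369 @ $6.60 = $2,435.40
Total COGS = $1,280.00 + $1,989.70 + $680.80 + $2,435.40 = $6,385.90
Ending inventory: 229 @ $4.60 + 43 @ $5.00 + 127 @ $4.60 + 59 @ $7.05 + 31 @ $6.60 = $2,473.15
Check: goods available $8,859.05 = COGS $6,385.90 + ending $2,473.15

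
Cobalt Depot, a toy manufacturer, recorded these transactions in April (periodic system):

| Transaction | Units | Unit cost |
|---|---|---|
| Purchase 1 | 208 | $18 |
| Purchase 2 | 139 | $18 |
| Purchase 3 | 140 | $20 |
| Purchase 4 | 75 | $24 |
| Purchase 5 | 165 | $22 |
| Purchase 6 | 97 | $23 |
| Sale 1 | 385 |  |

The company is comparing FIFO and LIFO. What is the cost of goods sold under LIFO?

COGS = $8,621

FIFO COGS: 208 @ $18 + 139 @ $18 + 38 @ $20 = $7,006
LIFO COGS: 97 @ $23 + 165 @ $22 + 75 @ $24 + 48 @ $20 = $8,621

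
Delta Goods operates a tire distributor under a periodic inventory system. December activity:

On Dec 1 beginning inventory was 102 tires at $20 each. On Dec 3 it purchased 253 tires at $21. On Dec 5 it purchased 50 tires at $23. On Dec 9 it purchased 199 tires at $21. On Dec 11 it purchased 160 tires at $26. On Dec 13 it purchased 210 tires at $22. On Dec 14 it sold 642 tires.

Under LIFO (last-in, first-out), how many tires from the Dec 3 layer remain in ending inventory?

230

Dec 14, 642 sold [LIFO — newest first]: 210 @ $22 + 160 @ $26 + 199 @ $21 + 50 @ $23 + 23 @ $21 = $14,592
Ending inventory: 102 @ $20 + 230 @ $21 = $6,870
Check: goods available $21,462 = COGS $14,592 + ending $6,870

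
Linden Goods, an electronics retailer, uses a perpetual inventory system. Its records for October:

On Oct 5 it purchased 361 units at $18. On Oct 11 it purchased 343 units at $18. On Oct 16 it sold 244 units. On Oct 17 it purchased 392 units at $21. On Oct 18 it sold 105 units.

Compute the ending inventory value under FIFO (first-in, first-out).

Oct 16, 244 sold [FIFO — oldest first]: 244 @ $18 = $4,392
Oct 18, 105 sold [FIFO — oldest first]: 105 @ $18 = $1,890
Total COGS = $4,392 + $1,890 = $6,282
Ending inventory: 12 @ $18 + 343 @ $18 + 392 @ $21 = $14,622

Ending inventory = $14,622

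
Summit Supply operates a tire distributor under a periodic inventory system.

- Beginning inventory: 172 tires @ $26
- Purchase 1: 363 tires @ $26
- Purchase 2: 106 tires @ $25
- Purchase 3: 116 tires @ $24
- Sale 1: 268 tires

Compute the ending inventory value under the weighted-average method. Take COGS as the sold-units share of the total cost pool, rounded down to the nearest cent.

Ending inventory = $12,495.67

Sale 1, sell 268: 268/757 × $19,344.00 → $6,848.33
Ending inventory (cost pool remaining) = $12,495.67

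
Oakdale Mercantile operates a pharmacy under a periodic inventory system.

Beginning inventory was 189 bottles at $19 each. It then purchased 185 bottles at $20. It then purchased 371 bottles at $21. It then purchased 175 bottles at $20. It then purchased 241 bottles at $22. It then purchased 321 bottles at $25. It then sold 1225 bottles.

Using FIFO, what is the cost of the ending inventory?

Ending inventory = $6,425

Sale 1 (1225) [FIFO — oldest first]: 189 @ $19 + 185 @ $20 + 371 @ $21 + 175 @ $20 + 241 @ $22 + 64 @ $25 = $25,484
Ending inventory: 257 @ $25 = $6,425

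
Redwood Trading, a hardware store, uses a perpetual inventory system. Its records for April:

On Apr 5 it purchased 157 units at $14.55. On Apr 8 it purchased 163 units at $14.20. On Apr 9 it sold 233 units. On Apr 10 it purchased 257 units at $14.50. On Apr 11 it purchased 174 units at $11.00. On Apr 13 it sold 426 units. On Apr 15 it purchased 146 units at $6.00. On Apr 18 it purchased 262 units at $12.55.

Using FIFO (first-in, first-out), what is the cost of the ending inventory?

Ending inventory = $5,176.10

Apr 9, 233 sold [FIFO — oldest first]: 157 @ $14.55 + 76 @ $14.20 = $3,363.55
Apr 13, 426 sold [FIFO — oldest first]: 87 @ $14.20 + 257 @ $14.50 + 82 @ $11.00 = $5,863.90
Total COGS = $3,363.55 + $5,863.90 = $9,227.45
Ending inventory: 92 @ $11.00 + 146 @ $6.00 + 262 @ $12.55 = $5,176.10
Check: goods available $14,403.55 = COGS $9,227.45 + ending $5,176.10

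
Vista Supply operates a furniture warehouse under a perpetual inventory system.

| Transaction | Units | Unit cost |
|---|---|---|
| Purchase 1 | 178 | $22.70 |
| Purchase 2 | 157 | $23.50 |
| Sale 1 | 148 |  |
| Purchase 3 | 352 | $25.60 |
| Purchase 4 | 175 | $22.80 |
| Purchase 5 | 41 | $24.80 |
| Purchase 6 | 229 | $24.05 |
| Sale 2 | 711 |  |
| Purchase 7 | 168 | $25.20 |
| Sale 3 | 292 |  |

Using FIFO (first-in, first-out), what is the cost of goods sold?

Sale 1 (148) [FIFO — oldest first]: 148 @ $22.70 = $3,359.60
Sale 2 (711) [FIFO — oldest first]: 30 @ $22.70 + 157 @ $23.50 + 352 @ $25.60 + 172 @ $22.80 = $17,303.30
Sale 3 (292) [FIFO — oldest first]: 3 @ $22.80 + 41 @ $24.80 + 229 @ $24.05 + 19 @ $25.20 = $7,071.45
Total COGS = $3,359.60 + $17,303.30 + $7,071.45 = $27,734.35
Ending inventory: 149 @ $25.20 = $3,754.80

COGS = $27,734.35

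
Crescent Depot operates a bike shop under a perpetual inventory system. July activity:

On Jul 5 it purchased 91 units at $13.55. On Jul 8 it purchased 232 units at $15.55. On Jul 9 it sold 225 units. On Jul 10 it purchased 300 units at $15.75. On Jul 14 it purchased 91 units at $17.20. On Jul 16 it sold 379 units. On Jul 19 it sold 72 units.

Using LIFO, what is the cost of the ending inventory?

Ending inventory = $514.90

Jul 9, 225 sold [LIFO — newest first]: 225 @ $15.55 = $3,498.75
Jul 16, 379 sold [LIFO — newest first]: 91 @ $17.20 + 288 @ $15.75 = $6,101.20
Jul 19, 72 sold [LIFO — newest first]: 12 @ $15.75 + 7 @ $15.55 + 53 @ $13.55 = $1,016.00
Total COGS = $3,498.75 + $6,101.20 + $1,016.00 = $10,615.95
Ending inventory: 38 @ $13.55 = $514.90
Check: goods available $11,130.85 = COGS $10,615.95 + ending $514.90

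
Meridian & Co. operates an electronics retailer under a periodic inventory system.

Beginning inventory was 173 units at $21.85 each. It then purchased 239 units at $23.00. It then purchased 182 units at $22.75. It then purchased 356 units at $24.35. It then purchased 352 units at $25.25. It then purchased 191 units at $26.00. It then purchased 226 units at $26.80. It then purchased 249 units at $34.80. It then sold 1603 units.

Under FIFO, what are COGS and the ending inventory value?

COGS = $38,888.15; ending inventory = $11,774.00

Sale 1 (1603) [FIFO — oldest first]: 173 @ $21.85 + 239 @ $23.00 + 182 @ $22.75 + 356 @ $24.35 + 352 @ $25.25 + 191 @ $26.00 + 110 @ $26.80 = $38,888.15
Ending inventory: 116 @ $26.80 + 249 @ $34.80 = $11,774.00
Check: goods available $50,662.15 = COGS $38,888.15 + ending $11,774.00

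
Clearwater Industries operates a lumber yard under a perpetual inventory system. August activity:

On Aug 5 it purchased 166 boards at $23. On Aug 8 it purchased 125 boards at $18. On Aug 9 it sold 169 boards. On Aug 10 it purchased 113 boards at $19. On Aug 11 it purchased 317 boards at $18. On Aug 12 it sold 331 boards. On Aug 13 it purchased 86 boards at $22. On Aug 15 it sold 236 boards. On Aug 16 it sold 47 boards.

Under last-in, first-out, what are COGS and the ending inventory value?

Aug 9, 169 sold [LIFO — newest first]: 125 @ $18 + 44 @ $23 = $3,262
Aug 12, 331 sold [LIFO — newest first]: 317 @ $18 + 14 @ $19 = $5,972
Aug 15, 236 sold [LIFO — newest first]: 86 @ $22 + 99 @ $19 + 51 @ $23 = $4,946
Aug 16, 47 sold [LIFO — newest first]: 47 @ $23 = $1,081
Total COGS = $3,262 + $5,972 + $4,946 + $1,081 = $15,261
Ending inventory: 24 @ $23 = $552
Check: goods available $15,813 = COGS $15,261 + ending $552

COGS = $15,261; ending inventory = $552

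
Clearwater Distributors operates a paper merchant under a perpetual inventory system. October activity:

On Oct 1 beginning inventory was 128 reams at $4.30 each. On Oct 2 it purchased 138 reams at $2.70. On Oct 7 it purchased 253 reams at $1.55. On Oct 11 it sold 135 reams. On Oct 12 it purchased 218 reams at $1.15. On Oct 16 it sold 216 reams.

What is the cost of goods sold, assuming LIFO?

Oct 11, 135 sold [LIFO — newest first]: 135 @ $1.55 = $209.25
Oct 16, 216 sold [LIFO — newest first]: 216 @ $1.15 = $248.40
Total COGS = $209.25 + $248.40 = $457.65
Ending inventory: 128 @ $4.30 + 138 @ $2.70 + 118 @ $1.55 + 2 @ $1.15 = $1,108.20
Check: goods available $1,565.85 = COGS $457.65 + ending $1,108.20

COGS = $457.65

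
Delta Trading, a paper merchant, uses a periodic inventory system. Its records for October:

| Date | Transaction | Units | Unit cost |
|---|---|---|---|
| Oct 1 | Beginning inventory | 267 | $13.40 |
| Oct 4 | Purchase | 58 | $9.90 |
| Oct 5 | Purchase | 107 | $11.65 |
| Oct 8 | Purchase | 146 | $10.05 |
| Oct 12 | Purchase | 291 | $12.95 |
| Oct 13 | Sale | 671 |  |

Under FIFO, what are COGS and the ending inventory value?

Oct 13, 671 sold [FIFO — oldest first]: 267 @ $13.40 + 58 @ $9.90 + 107 @ $11.65 + 146 @ $10.05 + 93 @ $12.95 = $8,070.20
Ending inventory: 198 @ $12.95 = $2,564.10
Check: goods available $10,634.30 = COGS $8,070.20 + ending $2,564.10

COGS = $8,070.20; ending inventory = $2,564.10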